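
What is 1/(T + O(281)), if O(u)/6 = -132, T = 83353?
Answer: 1/82561 ≈ 1.2112e-5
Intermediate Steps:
O(u) = -792 (O(u) = 6*(-132) = -792)
1/(T + O(281)) = 1/(83353 - 792) = 1/82561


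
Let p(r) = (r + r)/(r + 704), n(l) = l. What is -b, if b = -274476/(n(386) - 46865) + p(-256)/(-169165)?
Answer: -108340833204/18346113415 ≈ -5.9054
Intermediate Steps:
p(r) = 2*r/(704 + r) (p(r) = (2*r)/(704 + r) = 2*r/(704 + r))
b = 108340833204/18346113415 (b = -274476/(386 - 46865) + (2*(-256)/(704 - 256))/(-169165) = -274476/(-46479) + (2*(-256)/448)*(-1/169165) = -274476*(-1/46479) + (2*(-256)*(1/448))*(-1/169165) = 91492/15493 - 8/7*(-1/169165) = 91492/15493 + 8/1184155 = 108340833204/18346113415 ≈ 5.9054)
-b = -1*108340833204/18346113415 = -108340833204/18346113415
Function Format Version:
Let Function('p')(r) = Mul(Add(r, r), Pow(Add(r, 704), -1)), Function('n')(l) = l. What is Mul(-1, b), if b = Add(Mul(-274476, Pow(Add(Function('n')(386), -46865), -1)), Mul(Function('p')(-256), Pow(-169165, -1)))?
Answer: Rational(-108340833204, 18346113415) ≈ -5.9054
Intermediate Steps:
Function('p')(r) = Mul(2, r, Pow(Add(704, r), -1)) (Function('p')(r) = Mul(Mul(2, r), Pow(Add(704, r), -1)) = Mul(2, r, Pow(Add(704, r), -1)))
b = Rational(108340833204, 18346113415) (b = Add(Mul(-274476, Pow(Add(386, -46865), -1)), Mul(Mul(2, -256, Pow(Add(704, -256), -1)), Pow(-169165, -1))) = Add(Mul(-274476, Pow(-46479, -1)), Mul(Mul(2, -256, Pow(448, -1)), Rational(-1, 169165))) = Add(Mul(-274476, Rational(-1, 46479)), Mul(Mul(2, -256, Rational(1, 448)), Rational(-1, 169165))) = Add(Rational(91492, 15493), Mul(Rational(-8, 7), Rational(-1, 169165))) = Add(Rational(91492, 15493), Rational(8, 1184155)) = Rational(108340833204, 18346113415) ≈ 5.9054)
Mul(-1, b) = Mul(-1, Rational(108340833204, 18346113415)) = Rational(-108340833204, 18346113415)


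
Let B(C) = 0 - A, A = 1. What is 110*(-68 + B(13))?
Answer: -7590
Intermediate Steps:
B(C) = -1 (B(C) = 0 - 1*1 = 0 - 1 = -1)
110*(-68 + B(13)) = 110*(-68 - 1) = 110*(-69) = -7590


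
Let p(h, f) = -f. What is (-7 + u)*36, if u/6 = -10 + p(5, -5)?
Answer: -1332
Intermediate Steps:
u = -30 (u = 6*(-10 - 1*(-5)) = 6*(-10 + 5) = 6*(-5) = -30)
(-7 + u)*36 = (-7 - 30)*36 = -37*36 = -1332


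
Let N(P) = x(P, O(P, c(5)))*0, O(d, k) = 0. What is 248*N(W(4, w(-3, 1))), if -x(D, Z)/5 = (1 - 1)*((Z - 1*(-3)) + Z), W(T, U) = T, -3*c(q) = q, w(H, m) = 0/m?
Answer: 0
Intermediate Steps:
w(H, m) = 0
c(q) = -q/3
x(D, Z) = 0 (x(D, Z) = -5*(1 - 1)*((Z - 1*(-3)) + Z) = -0*((Z + 3) + Z) = -0*((3 + Z) + Z) = -0*(3 + 2*Z) = -5*0 = 0)
N(P) = 0 (N(P) = 0*0 = 0)
248*N(W(4, w(-3, 1))) = 248*0 = 0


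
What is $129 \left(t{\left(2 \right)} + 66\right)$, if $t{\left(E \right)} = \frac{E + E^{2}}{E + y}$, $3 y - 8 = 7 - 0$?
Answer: $\frac{60372}{7} \approx 8624.6$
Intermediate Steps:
$y = 5$ ($y = \frac{8}{3} + \frac{7 - 0}{3} = \frac{8}{3} + \frac{7 + 0}{3} = \frac{8}{3} + \frac{1}{3} \cdot 7 = \frac{8}{3} + \frac{7}{3} = 5$)
$t{\left(E \right)} = \frac{E + E^{2}}{5 + E}$ ($t{\left(E \right)} = \frac{E + E^{2}}{E + 5} = \frac{E + E^{2}}{5 + E}$)
$129 \left(t{\left(2 \right)} + 66\right) = 129 \left(\frac{2 \left(1 + 2\right)}{5 + 2} + 66\right) = 129 \left(2 \cdot \frac{1}{7} \cdot 3 + 66\right) = 129 \left(\frac{6}{7} + 66\right) = 129 \cdot \frac{468}{7} = \frac{60372}{7}$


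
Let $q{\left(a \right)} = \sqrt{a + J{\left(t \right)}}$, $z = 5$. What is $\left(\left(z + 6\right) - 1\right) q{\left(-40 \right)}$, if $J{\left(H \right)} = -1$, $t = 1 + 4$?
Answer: $10 i \sqrt{41} \approx 64.031 i$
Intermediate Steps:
$t = 5$
$q{\left(a \right)} = \sqrt{-1 + a}$ ($q{\left(a \right)} = \sqrt{a - 1} = \sqrt{-1 + a}$)
$\left(\left(z + 6\right) - 1\right) q{\left(-40 \right)} = \left(\left(5 + 6\right) - 1\right) \sqrt{-1 - 40} = \left(11 - 1\right) \sqrt{-41} = 10 i \sqrt{41}$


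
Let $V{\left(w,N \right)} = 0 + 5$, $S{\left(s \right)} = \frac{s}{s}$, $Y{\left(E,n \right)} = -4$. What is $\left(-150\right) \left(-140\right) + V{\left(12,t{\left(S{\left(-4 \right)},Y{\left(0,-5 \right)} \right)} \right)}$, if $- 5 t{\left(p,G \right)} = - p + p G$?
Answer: $21005$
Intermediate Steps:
$S{\left(s \right)} = 1$
$t{\left(p,G \right)} = \frac{p}{5} - \frac{G p}{5}$ ($t{\left(p,G \right)} = - \frac{- p + p G}{5} = - \frac{- p + G p}{5} = \frac{p}{5} - \frac{G p}{5}$)
$V{\left(w,N \right)} = 5$
$\left(-150\right) \left(-140\right) + V{\left(12,t{\left(S{\left(-4 \right)},Y{\left(0,-5 \right)} \right)} \right)} = \left(-150\right) \left(-140\right) + 5 = 21000 + 5 = 21005$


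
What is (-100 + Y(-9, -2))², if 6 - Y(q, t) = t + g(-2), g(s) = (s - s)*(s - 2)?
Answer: 8464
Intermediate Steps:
g(s) = 0 (g(s) = 0*(-2 + s) = 0)
Y(q, t) = 6 - t (Y(q, t) = 6 - (t + 0) = 6 - t)
(-100 + Y(-9, -2))² = (-100 + (6 - 1*(-2)))² = (-100 + (6 + 2))² = (-100 + 8)² = (-92)² = 8464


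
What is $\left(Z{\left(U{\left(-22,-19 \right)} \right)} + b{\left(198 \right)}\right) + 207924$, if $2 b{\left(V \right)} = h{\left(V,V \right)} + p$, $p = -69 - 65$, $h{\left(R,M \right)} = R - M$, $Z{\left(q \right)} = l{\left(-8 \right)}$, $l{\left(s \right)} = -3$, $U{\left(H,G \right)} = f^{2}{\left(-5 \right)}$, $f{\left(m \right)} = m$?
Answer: $207854$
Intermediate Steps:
$U{\left(H,G \right)} = 25$ ($U{\left(H,G \right)} = \left(-5\right)^{2} = 25$)
$Z{\left(q \right)} = -3$
$p = -134$
$b{\left(V \right)} = -67$ ($b{\left(V \right)} = \frac{\left(V - V\right) - 134}{2} = \frac{0 - 134}{2} = \frac{1}{2} \left(-134\right) = -67$)
$\left(Z{\left(U{\left(-22,-19 \right)} \right)} + b{\left(198 \right)}\right) + 207924 = \left(-3 - 67\right) + 207924 = -70 + 207924 = 207854$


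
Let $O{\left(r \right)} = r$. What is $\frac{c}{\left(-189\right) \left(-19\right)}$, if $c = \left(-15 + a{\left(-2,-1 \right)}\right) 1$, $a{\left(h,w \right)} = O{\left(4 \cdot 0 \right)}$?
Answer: $- \frac{5}{1197} \approx -0.0041771$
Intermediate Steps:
$a{\left(h,w \right)} = 0$ ($a{\left(h,w \right)} = 4 \cdot 0 = 0$)
$c = -15$ ($c = \left(-15 + 0\right) 1 = \left(-15\right) 1 = -15$)
$\frac{c}{\left(-189\right) \left(-19\right)} = - \frac{15}{\left(-189\right) \left(-19\right)} = - \frac{15}{3591} = \left(-15\right) \frac{1}{3591} = - \frac{5}{1197}$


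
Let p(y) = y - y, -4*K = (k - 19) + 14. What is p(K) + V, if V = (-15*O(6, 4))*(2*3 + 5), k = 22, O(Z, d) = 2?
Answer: -330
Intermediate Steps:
K = -17/4 (K = -((22 - 19) + 14)/4 = -(3 + 14)/4 = -1/4*17 = -17/4 ≈ -4.2500)
V = -330 (V = (-15*2)*(2*3 + 5) = -30*(6 + 5) = -30*11 = -330)
p(y) = 0
p(K) + V = 0 - 330 = -330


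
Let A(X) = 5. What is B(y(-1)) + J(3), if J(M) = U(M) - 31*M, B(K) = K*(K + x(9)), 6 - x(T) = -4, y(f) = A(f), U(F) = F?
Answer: -15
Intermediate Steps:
y(f) = 5
x(T) = 10 (x(T) = 6 - 1*(-4) = 6 + 4 = 10)
B(K) = K*(10 + K) (B(K) = K*(K + 10) = K*(10 + K))
J(M) = -30*M (J(M) = M - 31*M = -30*M)
B(y(-1)) + J(3) = 5*(10 + 5) - 30*3 = 5*15 - 90 = 75 - 90 = -15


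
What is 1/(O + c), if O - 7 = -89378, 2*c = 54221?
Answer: -2/124521 ≈ -1.6062e-5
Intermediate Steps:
c = 54221/2 (c = (½)*54221 = 54221/2 ≈ 27111.)
O = -89371 (O = 7 - 89378 = -89371)
1/(O + c) = 1/(-89371 + 54221/2) = 1/(-124521/2) = -2/124521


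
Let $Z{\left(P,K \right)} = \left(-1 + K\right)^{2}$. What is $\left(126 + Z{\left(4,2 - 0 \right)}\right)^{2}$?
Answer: $16129$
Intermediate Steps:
$\left(126 + Z{\left(4,2 - 0 \right)}\right)^{2} = \left(126 + \left(-1 + \left(2 - 0\right)\right)^{2}\right)^{2} = \left(126 + \left(-1 + \left(2 + 0\right)\right)^{2}\right)^{2} = \left(126 + \left(-1 + 2\right)^{2}\right)^{2} = \left(126 + 1^{2}\right)^{2} = \left(126 + 1\right)^{2} = 127^{2} = 16129$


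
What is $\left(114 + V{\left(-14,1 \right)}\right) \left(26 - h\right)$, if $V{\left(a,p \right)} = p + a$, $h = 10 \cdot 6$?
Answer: $-3434$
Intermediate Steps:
$h = 60$
$V{\left(a,p \right)} = a + p$
$\left(114 + V{\left(-14,1 \right)}\right) \left(26 - h\right) = \left(114 + \left(-14 + 1\right)\right) \left(26 - 60\right) = \left(114 - 13\right) \left(26 - 60\right) = 101 \left(-34\right) = -3434$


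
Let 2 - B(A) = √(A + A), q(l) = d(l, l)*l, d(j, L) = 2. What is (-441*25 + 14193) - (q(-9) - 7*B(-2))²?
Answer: 2340 + 896*I ≈ 2340.0 + 896.0*I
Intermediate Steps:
q(l) = 2*l
B(A) = 2 - √2*√A (B(A) = 2 - √(A + A) = 2 - √(2*A) = 2 - √2*√A)
(-441*25 + 14193) - (q(-9) - 7*B(-2))² = (-441*25 + 14193) - (2*(-9) - 7*(2 - √2*√(-2)))² = (-11025 + 14193) - (-18 - 7*(2 - √2*I*√2))² = 3168 - (-18 - 7*(2 - 2*I))² = 3168 - (-18 + (-14 + 14*I))² = 3168 - (-32 + 14*I)²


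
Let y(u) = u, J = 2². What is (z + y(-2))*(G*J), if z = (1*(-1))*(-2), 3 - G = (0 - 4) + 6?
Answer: 0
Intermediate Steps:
J = 4
G = 1 (G = 3 - ((0 - 4) + 6) = 3 - (-4 + 6) = 3 - 1*2 = 3 - 2 = 1)
z = 2 (z = -1*(-2) = 2)
(z + y(-2))*(G*J) = (2 - 2)*(1*4) = 0*4 = 0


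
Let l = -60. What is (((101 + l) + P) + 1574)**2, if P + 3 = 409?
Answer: 4084441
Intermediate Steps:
P = 406 (P = -3 + 409 = 406)
(((101 + l) + P) + 1574)**2 = (((101 - 60) + 406) + 1574)**2 = ((41 + 406) + 1574)**2 = (447 + 1574)**2 = 2021**2 = 4084441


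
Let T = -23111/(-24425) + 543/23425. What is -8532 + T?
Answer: -195243086182/22886225 ≈ -8531.0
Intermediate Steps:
T = 22185518/22886225 (T = -23111*(-1/24425) + 543*(1/23425) = 23111/24425 + 543/23425 = 22185518/22886225 ≈ 0.96938)
-8532 + T = -8532 + 22185518/22886225 = -195243086182/22886225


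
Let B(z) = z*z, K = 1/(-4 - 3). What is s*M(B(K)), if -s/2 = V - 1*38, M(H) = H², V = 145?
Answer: -214/2401 ≈ -0.089130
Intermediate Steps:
K = -⅐ (K = 1/(-7) = -⅐ ≈ -0.14286)
B(z) = z²
s = -214 (s = -2*(145 - 1*38) = -2*(145 - 38) = -2*107 = -214)
s*M(B(K)) = -214*((-⅐)²)² = -214*(1/49)² = -214*1/2401 = -214/2401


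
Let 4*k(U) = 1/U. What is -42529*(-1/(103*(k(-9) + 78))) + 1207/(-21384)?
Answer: 32390875849/6182563464 ≈ 5.2391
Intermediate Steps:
k(U) = 1/(4*U)
-42529*(-1/(103*(k(-9) + 78))) + 1207/(-21384) = -42529*(-1/(103*((¼)/(-9) + 78))) + 1207/(-21384) = -42529*(-1/(103*((¼)*(-⅑) + 78))) + 1207*(-1/21384) = -42529*(-1/(103*(-1/36 + 78))) - 1207/21384 = -42529/((2807/36)*(-103)) - 1207/21384 = -42529/(-289121/36) - 1207/21384 = -42529*(-36/289121) - 1207/21384 = 1531044/289121 - 1207/21384 = 32390875849/6182563464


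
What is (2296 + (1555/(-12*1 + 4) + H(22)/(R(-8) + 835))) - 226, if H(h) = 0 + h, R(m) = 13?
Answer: 198819/106 ≈ 1875.7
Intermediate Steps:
H(h) = h
(2296 + (1555/(-12*1 + 4) + H(22)/(R(-8) + 835))) - 226 = (2296 + (1555/(-12*1 + 4) + 22/(13 + 835))) - 226 = (2296 + (1555/(-12 + 4) + 22/848)) - 226 = (2296 + (1555/(-8) + 22*(1/848))) - 226 = (2296 + (1555*(-1/8) + 11/424)) - 226 = (2296 + (-1555/8 + 11/424)) - 226 = (2296 - 20601/106) - 226 = 222775/106 - 226 = 198819/106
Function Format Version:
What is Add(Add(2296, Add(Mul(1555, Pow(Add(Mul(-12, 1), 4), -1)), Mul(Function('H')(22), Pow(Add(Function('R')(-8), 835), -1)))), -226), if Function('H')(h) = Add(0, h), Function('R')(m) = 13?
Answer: Rational(198819, 106) ≈ 1875.7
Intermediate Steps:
Function('H')(h) = h
Add(Add(2296, Add(Mul(1555, Pow(Add(Mul(-12, 1), 4), -1)), Mul(Function('H')(22), Pow(Add(Function('R')(-8), 835), -1)))), -226) = Add(Add(2296, Add(Mul(1555, Pow(Add(Mul(-12, 1), 4), -1)), Mul(22, Pow(Add(13, 835), -1)))), -226) = Add(Add(2296, Add(Mul(1555, Pow(Add(-12, 4), -1)), Mul(22, Pow(848, -1)))), -226) = Add(Add(2296, Add(Mul(1555, Pow(-8, -1)), Mul(22, Rational(1, 848)))), -226) = Add(Add(2296, Add(Mul(1555, Rational(-1, 8)), Rational(11, 424))), -226) = Add(Add(2296, Add(Rational(-1555, 8), Rational(11, 424))), -226) = Add(Add(2296, Rational(-20601, 106)), -226) = Add(Rational(222775, 106), -226) = Rational(198819, 106)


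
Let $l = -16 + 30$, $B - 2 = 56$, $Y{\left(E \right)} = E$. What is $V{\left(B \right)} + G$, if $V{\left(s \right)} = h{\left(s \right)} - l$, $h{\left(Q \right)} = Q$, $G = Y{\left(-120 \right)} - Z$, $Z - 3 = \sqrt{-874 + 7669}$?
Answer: $-79 - 3 \sqrt{755} \approx -161.43$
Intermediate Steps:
$B = 58$ ($B = 2 + 56 = 58$)
$Z = 3 + 3 \sqrt{755}$ ($Z = 3 + \sqrt{-874 + 7669} = 3 + \sqrt{6795} = 3 + 3 \sqrt{755} \approx 85.432$)
$G = -123 - 3 \sqrt{755}$ ($G = -120 - \left(3 + 3 \sqrt{755}\right) = -123 - 3 \sqrt{755} \approx -205.43$)
$l = 14$
$V{\left(s \right)} = -14 + s$ ($V{\left(s \right)} = s - 14 = -14 + s$)
$V{\left(B \right)} + G = \left(-14 + 58\right) - \left(123 + 3 \sqrt{755}\right) = 44 - \left(123 + 3 \sqrt{755}\right) = -79 - 3 \sqrt{755}$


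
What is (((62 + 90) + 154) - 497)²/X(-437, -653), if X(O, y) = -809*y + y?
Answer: 36481/527624 ≈ 0.069142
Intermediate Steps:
X(O, y) = -808*y
(((62 + 90) + 154) - 497)²/X(-437, -653) = (((62 + 90) + 154) - 497)²/((-808*(-653))) = ((152 + 154) - 497)²/527624 = (306 - 497)²*(1/527624) = (-191)²*(1/527624) = 36481*(1/527624) = 36481/527624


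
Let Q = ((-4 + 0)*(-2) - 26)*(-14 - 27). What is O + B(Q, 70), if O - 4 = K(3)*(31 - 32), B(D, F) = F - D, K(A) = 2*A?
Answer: -670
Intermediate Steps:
Q = 738 (Q = (-4*(-2) - 26)*(-41) = (8 - 26)*(-41) = -18*(-41) = 738)
O = -2 (O = 4 + (2*3)*(31 - 32) = 4 + 6*(-1) = 4 - 6 = -2)
O + B(Q, 70) = -2 + (70 - 1*738) = -2 + (70 - 738) = -2 - 668 = -670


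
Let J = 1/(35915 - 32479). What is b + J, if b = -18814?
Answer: -64644903/3436 ≈ -18814.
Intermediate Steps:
J = 1/3436 ≈ 0.00029104
b + J = -18814 + 1/3436 = -64644903/3436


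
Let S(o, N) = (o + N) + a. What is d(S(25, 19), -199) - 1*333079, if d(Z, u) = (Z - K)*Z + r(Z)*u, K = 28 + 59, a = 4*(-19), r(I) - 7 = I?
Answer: -324296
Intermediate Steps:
r(I) = 7 + I
a = -76
K = 87
S(o, N) = -76 + N + o (S(o, N) = (o + N) - 76 = (N + o) - 76 = -76 + N + o)
d(Z, u) = Z*(-87 + Z) + u*(7 + Z) (d(Z, u) = (Z - 1*87)*Z + (7 + Z)*u = (Z - 87)*Z + u*(7 + Z) = (-87 + Z)*Z + u*(7 + Z) = Z*(-87 + Z) + u*(7 + Z))
d(S(25, 19), -199) - 1*333079 = ((-76 + 19 + 25)**2 - 87*(-76 + 19 + 25) - 199*(7 + (-76 + 19 + 25))) - 1*333079 = ((-32)**2 - 87*(-32) - 199*(7 - 32)) - 333079 = (1024 + 2784 - 199*(-25)) - 333079 = (1024 + 2784 + 4975) - 333079 = 8783 - 333079 = -324296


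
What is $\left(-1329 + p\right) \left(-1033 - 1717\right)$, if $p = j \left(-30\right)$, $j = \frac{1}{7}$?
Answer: $\frac{25665750}{7} \approx 3.6665 \cdot 10^{6}$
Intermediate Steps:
$j = \frac{1}{7} \approx 0.14286$
$p = - \frac{30}{7}$ ($p = \frac{1}{7} \left(-30\right) = - \frac{30}{7} \approx -4.2857$)
$\left(-1329 + p\right) \left(-1033 - 1717\right) = \left(-1329 - \frac{30}{7}\right) \left(-1033 - 1717\right) = \left(- \frac{9333}{7}\right) \left(-2750\right) = \frac{25665750}{7}$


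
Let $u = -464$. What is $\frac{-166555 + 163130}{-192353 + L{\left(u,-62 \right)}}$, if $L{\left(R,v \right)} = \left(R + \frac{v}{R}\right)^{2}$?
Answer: $- \frac{184347200}{1228210817} \approx -0.15009$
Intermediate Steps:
$\frac{-166555 + 163130}{-192353 + L{\left(u,-62 \right)}} = \frac{-166555 + 163130}{-192353 + \frac{\left(-62 + \left(-464\right)^{2}\right)^{2}}{215296}} = - \frac{3425}{-192353 + \frac{\left(-62 + 215296\right)^{2}}{215296}} = - \frac{3425}{-192353 + \frac{215234^{2}}{215296}} = - \frac{3425}{-192353 + \frac{1}{215296} \cdot 46325674756} = - \frac{3425}{-192353 + \frac{11581418689}{53824}} = - \frac{3425}{\frac{1228210817}{53824}} = \left(-3425\right) \frac{53824}{1228210817} = - \frac{184347200}{1228210817}$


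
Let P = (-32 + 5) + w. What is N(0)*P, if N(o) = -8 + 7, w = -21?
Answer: 48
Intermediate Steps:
P = -48 (P = (-32 + 5) - 21 = -27 - 21 = -48)
N(o) = -1
N(0)*P = -1*(-48) = 48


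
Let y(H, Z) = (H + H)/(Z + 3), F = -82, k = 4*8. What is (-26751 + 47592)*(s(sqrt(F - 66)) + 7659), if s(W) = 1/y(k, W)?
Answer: 10215820539/64 + 20841*I*sqrt(37)/32 ≈ 1.5962e+8 + 3961.6*I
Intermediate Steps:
k = 32
y(H, Z) = 2*H/(3 + Z) (y(H, Z) = (2*H)/(3 + Z) = 2*H/(3 + Z))
s(W) = 3/64 + W/64 (s(W) = 1/(2*32/(3 + W)) = 1/(64/(3 + W)) = 3/64 + W/64)
(-26751 + 47592)*(s(sqrt(F - 66)) + 7659) = (-26751 + 47592)*((3/64 + sqrt(-82 - 66)/64) + 7659) = 20841*((3/64 + sqrt(-148)/64) + 7659) = 20841*((3/64 + (2*I*sqrt(37))/64) + 7659) = 20841*((3/64 + I*sqrt(37)/32) + 7659) = 20841*(490179/64 + I*sqrt(37)/32) = 10215820539/64 + 20841*I*sqrt(37)/32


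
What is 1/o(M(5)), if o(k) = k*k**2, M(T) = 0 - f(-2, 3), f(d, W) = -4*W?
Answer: 1/1728 ≈ 0.00057870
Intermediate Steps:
M(T) = 12 (M(T) = 0 - (-4)*3 = 0 - 1*(-12) = 0 + 12 = 12)
o(k) = k**3
1/o(M(5)) = 1/(12**3) = 1/1728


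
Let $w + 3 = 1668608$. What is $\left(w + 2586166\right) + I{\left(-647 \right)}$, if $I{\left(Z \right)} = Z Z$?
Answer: $4673380$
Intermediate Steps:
$I{\left(Z \right)} = Z^{2}$
$w = 1668605$ ($w = -3 + 1668608 = 1668605$)
$\left(w + 2586166\right) + I{\left(-647 \right)} = \left(1668605 + 2586166\right) + \left(-647\right)^{2} = 4254771 + 418609 = 4673380$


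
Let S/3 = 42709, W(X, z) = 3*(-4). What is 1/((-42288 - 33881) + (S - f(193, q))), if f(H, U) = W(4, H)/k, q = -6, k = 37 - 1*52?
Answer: 5/259786 ≈ 1.9247e-5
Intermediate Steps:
k = -15 (k = 37 - 52 = -15)
W(X, z) = -12
S = 128127 (S = 3*42709 = 128127)
f(H, U) = 4/5 (f(H, U) = -12/(-15) = -12*(-1/15) = 4/5)
1/((-42288 - 33881) + (S - f(193, q))) = 1/((-42288 - 33881) + (128127 - 1*4/5)) = 1/(-76169 + (128127 - 4/5)) = 1/(-76169 + 640631/5) = 1/(259786/5) = 5/259786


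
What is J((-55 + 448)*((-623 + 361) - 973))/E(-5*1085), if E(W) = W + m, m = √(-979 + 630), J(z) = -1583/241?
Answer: 8587775/7092864734 + 1583*I*√349/7092864734 ≈ 0.0012108 + 4.1694e-6*I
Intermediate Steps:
J(z) = -1583/241 (J(z) = -1583*1/241 = -1583/241)
m = I*√349 (m = √(-349) = I*√349 ≈ 18.682*I)
E(W) = W + I*√349
J((-55 + 448)*((-623 + 361) - 973))/E(-5*1085) = -1583/(241*(-5*1085 + I*√349)) = -1583/(241*(-5425 + I*√349))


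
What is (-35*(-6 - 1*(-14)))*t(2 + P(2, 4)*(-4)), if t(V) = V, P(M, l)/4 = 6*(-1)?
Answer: -27440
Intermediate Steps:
P(M, l) = -24 (P(M, l) = 4*(6*(-1)) = 4*(-6) = -24)
(-35*(-6 - 1*(-14)))*t(2 + P(2, 4)*(-4)) = (-35*(-6 - 1*(-14)))*(2 - 24*(-4)) = (-35*(-6 + 14))*(2 + 96) = -35*8*98 = -280*98 = -27440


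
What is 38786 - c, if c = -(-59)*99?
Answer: 32945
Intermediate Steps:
c = 5841 (c = -59*(-99) = 5841)
38786 - c = 38786 - 1*5841 = 38786 - 5841 = 32945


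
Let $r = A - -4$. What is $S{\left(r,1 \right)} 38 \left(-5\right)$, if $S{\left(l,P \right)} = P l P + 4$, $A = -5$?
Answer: $-570$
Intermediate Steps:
$r = -1$ ($r = -5 - -4 = -5 + 4 = -1$)
$S{\left(l,P \right)} = 4 + l P^{2}$ ($S{\left(l,P \right)} = l P^{2} + 4 = 4 + l P^{2}$)
$S{\left(r,1 \right)} 38 \left(-5\right) = \left(4 - 1^{2}\right) 38 \left(-5\right) = \left(4 - 1\right) 38 \left(-5\right) = 3 \cdot 38 \left(-5\right) = 114 \left(-5\right) = -570$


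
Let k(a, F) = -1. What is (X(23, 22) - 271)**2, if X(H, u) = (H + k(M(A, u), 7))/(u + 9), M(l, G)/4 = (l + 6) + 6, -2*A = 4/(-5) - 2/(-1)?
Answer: 70207641/961 ≈ 73057.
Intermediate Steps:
A = -3/5 (A = -(4/(-5) - 2/(-1))/2 = -(4*(-1/5) - 2*(-1))/2 = -(-4/5 + 2)/2 = -1/2*6/5 = -3/5 ≈ -0.60000)
M(l, G) = 48 + 4*l (M(l, G) = 4*((l + 6) + 6) = 4*((6 + l) + 6) = 4*(12 + l) = 48 + 4*l)
X(H, u) = (-1 + H)/(9 + u) (X(H, u) = (H - 1)/(u + 9) = (-1 + H)/(9 + u))
(X(23, 22) - 271)**2 = ((-1 + 23)/(9 + 22) - 271)**2 = (22/31 - 271)**2 = (-8379/31)**2 = 70207641/961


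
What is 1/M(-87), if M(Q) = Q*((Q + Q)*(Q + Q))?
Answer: -1/2634012 ≈ -3.7965e-7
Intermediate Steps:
M(Q) = 4*Q**3 (M(Q) = Q*((2*Q)*(2*Q)) = Q*(4*Q**2) = 4*Q**3)
1/M(-87) = 1/(4*(-87)**3) = 1/(4*(-658503)) = 1/(-2634012) = -1/2634012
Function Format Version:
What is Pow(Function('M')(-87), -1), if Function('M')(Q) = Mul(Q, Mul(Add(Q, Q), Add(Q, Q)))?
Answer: Rational(-1, 2634012) ≈ -3.7965e-7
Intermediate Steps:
Function('M')(Q) = Mul(4, Pow(Q, 3)) (Function('M')(Q) = Mul(Q, Mul(Mul(2, Q), Mul(2, Q))) = Mul(Q, Mul(4, Pow(Q, 2))) = Mul(4, Pow(Q, 3)))
Pow(Function('M')(-87), -1) = Pow(Mul(4, Pow(-87, 3)), -1) = Pow(Mul(4, -658503), -1) = Pow(-2634012, -1) = Rational(-1, 2634012)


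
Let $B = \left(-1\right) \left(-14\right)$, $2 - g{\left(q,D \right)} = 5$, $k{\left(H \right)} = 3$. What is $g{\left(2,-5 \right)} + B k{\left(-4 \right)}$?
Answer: $39$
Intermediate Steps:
$g{\left(q,D \right)} = -3$ ($g{\left(q,D \right)} = 2 - 5 = -3$)
$B = 14$
$g{\left(2,-5 \right)} + B k{\left(-4 \right)} = -3 + 14 \cdot 3 = -3 + 42 = 39$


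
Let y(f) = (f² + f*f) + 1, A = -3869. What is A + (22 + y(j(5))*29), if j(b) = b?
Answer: -2368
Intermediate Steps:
y(f) = 1 + 2*f² (y(f) = (f² + f²) + 1 = 2*f² + 1 = 1 + 2*f²)
A + (22 + y(j(5))*29) = -3869 + (22 + (1 + 2*5²)*29) = -3869 + (22 + (1 + 2*25)*29) = -3869 + (22 + (1 + 50)*29) = -3869 + (22 + 51*29) = -3869 + (22 + 1479) = -3869 + 1501 = -2368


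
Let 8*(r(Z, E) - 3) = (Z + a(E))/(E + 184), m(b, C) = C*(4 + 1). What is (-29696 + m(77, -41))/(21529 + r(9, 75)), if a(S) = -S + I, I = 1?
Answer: -20651624/14871413 ≈ -1.3887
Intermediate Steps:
a(S) = 1 - S (a(S) = -S + 1 = 1 - S)
m(b, C) = 5*C (m(b, C) = C*5 = 5*C)
r(Z, E) = 3 + (1 + Z - E)/(8*(184 + E)) (r(Z, E) = 3 + ((Z + (1 - E))/(E + 184))/8 = 3 + ((1 + Z - E)/(184 + E))/8 = 3 + (1 + Z - E)/(8*(184 + E)))
(-29696 + m(77, -41))/(21529 + r(9, 75)) = (-29696 + 5*(-41))/(21529 + (4417 + 9 + 23*75)/(8*(184 + 75))) = (-29696 - 205)/(21529 + (⅛)*(4417 + 9 + 1725)/259) = -29901/(21529 + (⅛)*(1/259)*6151) = -29901/(21529 + 6151/2072) = -29901/44614239/2072 = -29901*2072/44614239 = -20651624/14871413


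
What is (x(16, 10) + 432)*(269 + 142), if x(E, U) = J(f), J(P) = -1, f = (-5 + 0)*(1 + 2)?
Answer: 177141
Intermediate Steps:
f = -15 (f = -5*3 = -15)
x(E, U) = -1
(x(16, 10) + 432)*(269 + 142) = (-1 + 432)*(269 + 142) = 431*411 = 177141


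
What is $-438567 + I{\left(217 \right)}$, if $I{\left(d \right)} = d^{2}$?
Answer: $-391478$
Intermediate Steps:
$-438567 + I{\left(217 \right)} = -438567 + 217^{2} = -438567 + 47089 = -391478$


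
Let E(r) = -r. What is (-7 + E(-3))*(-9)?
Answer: 36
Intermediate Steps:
(-7 + E(-3))*(-9) = (-7 - 1*(-3))*(-9) = (-7 + 3)*(-9) = -4*(-9) = 36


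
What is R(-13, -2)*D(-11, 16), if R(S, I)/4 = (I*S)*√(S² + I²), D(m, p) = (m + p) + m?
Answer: -624*√173 ≈ -8207.4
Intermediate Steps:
D(m, p) = p + 2*m
R(S, I) = 4*I*S*√(I² + S²) (R(S, I) = 4*((I*S)*√(S² + I²)) = 4*((I*S)*√(I² + S²)) = 4*(I*S*√(I² + S²)) = 4*I*S*√(I² + S²))
R(-13, -2)*D(-11, 16) = (4*(-2)*(-13)*√((-2)² + (-13)²))*(16 + 2*(-11)) = (4*(-2)*(-13)*√(4 + 169))*(16 - 22) = (4*(-2)*(-13)*√173)*(-6) = (104*√173)*(-6) = -624*√173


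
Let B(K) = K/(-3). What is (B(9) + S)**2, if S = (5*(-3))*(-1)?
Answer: 144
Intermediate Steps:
B(K) = -K/3 (B(K) = K*(-1/3) = -K/3)
S = 15 (S = -15*(-1) = 15)
(B(9) + S)**2 = (-1/3*9 + 15)**2 = (-3 + 15)**2 = 12**2 = 144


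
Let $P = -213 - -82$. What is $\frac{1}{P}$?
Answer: $- \frac{1}{131} \approx -0.0076336$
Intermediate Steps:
$P = -131$ ($P = -213 + 82 = -131$)
$\frac{1}{P} = \frac{1}{-131} = - \frac{1}{131}$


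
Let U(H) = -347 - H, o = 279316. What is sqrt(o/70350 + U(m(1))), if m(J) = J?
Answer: I*sqrt(17026447494)/7035 ≈ 18.548*I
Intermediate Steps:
sqrt(o/70350 + U(m(1))) = sqrt(279316/70350 + (-347 - 1*1)) = sqrt(279316*(1/70350) + (-347 - 1)) = sqrt(139658/35175 - 348) = sqrt(-12101242/35175) = I*sqrt(17026447494)/7035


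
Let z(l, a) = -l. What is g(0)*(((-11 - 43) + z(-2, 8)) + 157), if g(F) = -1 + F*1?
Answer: -105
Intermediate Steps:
g(F) = -1 + F
g(0)*(((-11 - 43) + z(-2, 8)) + 157) = (-1 + 0)*(((-11 - 43) - 1*(-2)) + 157) = -((-54 + 2) + 157) = -(-52 + 157) = -1*105 = -105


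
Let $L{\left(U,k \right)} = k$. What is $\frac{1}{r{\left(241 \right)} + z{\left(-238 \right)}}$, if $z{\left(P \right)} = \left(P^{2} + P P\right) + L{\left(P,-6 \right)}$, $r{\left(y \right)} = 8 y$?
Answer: $\frac{1}{115210} \approx 8.6798 \cdot 10^{-6}$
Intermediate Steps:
$z{\left(P \right)} = -6 + 2 P^{2}$ ($z{\left(P \right)} = \left(P^{2} + P P\right) - 6 = \left(P^{2} + P^{2}\right) - 6 = 2 P^{2} - 6 = -6 + 2 P^{2}$)
$\frac{1}{r{\left(241 \right)} + z{\left(-238 \right)}} = \frac{1}{8 \cdot 241 - \left(6 - 2 \left(-238\right)^{2}\right)} = \frac{1}{1928 + \left(-6 + 2 \cdot 56644\right)} = \frac{1}{1928 + \left(-6 + 113288\right)} = \frac{1}{1928 + 113282} = \frac{1}{115210}$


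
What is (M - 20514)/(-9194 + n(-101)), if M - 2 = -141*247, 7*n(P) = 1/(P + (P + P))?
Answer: 117374019/19500475 ≈ 6.0190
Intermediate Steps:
n(P) = 1/(21*P) (n(P) = 1/(7*(P + (P + P))) = 1/(7*(P + 2*P)) = 1/(7*((3*P))) = (1/(3*P))/7 = 1/(21*P))
M = -34825 (M = 2 - 141*247 = 2 - 34827 = -34825)
(M - 20514)/(-9194 + n(-101)) = (-34825 - 20514)/(-9194 + (1/21)/(-101)) = -55339/(-9194 + (1/21)*(-1/101)) = -55339/(-9194 - 1/2121) = -55339/(-19500475/2121) = -55339*(-2121/19500475) = 117374019/19500475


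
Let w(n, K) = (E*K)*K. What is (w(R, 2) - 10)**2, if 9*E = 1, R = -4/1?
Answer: 7396/81 ≈ 91.309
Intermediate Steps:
R = -4 (R = -4*1 = -4)
E = 1/9 (E = (1/9)*1 = 1/9 ≈ 0.11111)
w(n, K) = K**2/9 (w(n, K) = (K/9)*K = K**2/9)
(w(R, 2) - 10)**2 = ((1/9)*2**2 - 10)**2 = ((1/9)*4 - 10)**2 = (4/9 - 10)**2 = (-86/9)**2 = 7396/81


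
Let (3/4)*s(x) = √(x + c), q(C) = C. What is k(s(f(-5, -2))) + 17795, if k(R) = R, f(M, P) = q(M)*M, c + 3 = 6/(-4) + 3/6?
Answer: 17795 + 4*√21/3 ≈ 17801.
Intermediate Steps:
c = -4 (c = -3 + (6/(-4) + 3/6) = -3 + (6*(-¼) + 3*(⅙)) = -3 + (-3/2 + ½) = -3 - 1 = -4)
f(M, P) = M² (f(M, P) = M*M = M²)
s(x) = 4*√(-4 + x)/3 (s(x) = 4*√(x - 4)/3 = 4*√(-4 + x)/3)
k(s(f(-5, -2))) + 17795 = 4*√(-4 + (-5)²)/3 + 17795 = 4*√(-4 + 25)/3 + 17795 = 4*√21/3 + 17795 = 17795 + 4*√21/3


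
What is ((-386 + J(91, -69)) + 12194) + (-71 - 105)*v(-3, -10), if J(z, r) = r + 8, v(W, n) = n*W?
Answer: 6467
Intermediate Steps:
v(W, n) = W*n
J(z, r) = 8 + r
((-386 + J(91, -69)) + 12194) + (-71 - 105)*v(-3, -10) = ((-386 + (8 - 69)) + 12194) + (-71 - 105)*(-3*(-10)) = ((-386 - 61) + 12194) - 176*30 = (-447 + 12194) - 5280 = 11747 - 5280 = 6467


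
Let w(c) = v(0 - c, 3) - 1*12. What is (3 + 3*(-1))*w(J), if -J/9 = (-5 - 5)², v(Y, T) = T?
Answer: 0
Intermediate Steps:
J = -900 (J = -9*(-5 - 5)² = -9*(-10)² = -9*100 = -900)
w(c) = -9 (w(c) = 3 - 1*12 = 3 - 12 = -9)
(3 + 3*(-1))*w(J) = (3 + 3*(-1))*(-9) = (3 - 3)*(-9) = 0*(-9) = 0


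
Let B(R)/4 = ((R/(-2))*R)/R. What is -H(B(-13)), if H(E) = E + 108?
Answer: -134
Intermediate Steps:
B(R) = -2*R (B(R) = 4*(((R/(-2))*R)/R) = 4*(((R*(-1/2))*R)/R) = 4*(((-R/2)*R)/R) = 4*((-R**2/2)/R) = 4*(-R/2) = -2*R)
H(E) = 108 + E
-H(B(-13)) = -(108 - 2*(-13)) = -(108 + 26) = -1*134 = -134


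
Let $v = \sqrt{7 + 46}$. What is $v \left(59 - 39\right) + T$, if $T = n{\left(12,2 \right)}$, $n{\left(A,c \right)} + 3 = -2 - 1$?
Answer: $-6 + 20 \sqrt{53} \approx 139.6$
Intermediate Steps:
$n{\left(A,c \right)} = -6$ ($n{\left(A,c \right)} = -3 - 3 = -6$)
$v = \sqrt{53} \approx 7.2801$
$T = -6$
$v \left(59 - 39\right) + T = \sqrt{53} \left(59 - 39\right) - 6 = \sqrt{53} \cdot 20 - 6 = 20 \sqrt{53} - 6 = -6 + 20 \sqrt{53}$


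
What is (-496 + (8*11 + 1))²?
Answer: 165649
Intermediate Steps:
(-496 + (8*11 + 1))² = (-496 + (88 + 1))² = (-496 + 89)² = (-407)² = 165649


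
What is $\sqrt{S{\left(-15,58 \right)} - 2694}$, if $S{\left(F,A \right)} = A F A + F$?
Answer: $i \sqrt{53169} \approx 230.58 i$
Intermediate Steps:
$S{\left(F,A \right)} = F + F A^{2}$ ($S{\left(F,A \right)} = F A^{2} + F = F + F A^{2}$)
$\sqrt{S{\left(-15,58 \right)} - 2694} = \sqrt{- 15 \left(1 + 58^{2}\right) - 2694} = \sqrt{- 15 \left(1 + 3364\right) - 2694} = \sqrt{\left(-15\right) 3365 - 2694} = \sqrt{-50475 - 2694} = \sqrt{-53169} = i \sqrt{53169}$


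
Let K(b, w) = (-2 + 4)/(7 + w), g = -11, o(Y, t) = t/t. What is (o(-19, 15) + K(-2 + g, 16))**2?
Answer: 625/529 ≈ 1.1815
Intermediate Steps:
o(Y, t) = 1
K(b, w) = 2/(7 + w)
(o(-19, 15) + K(-2 + g, 16))**2 = (1 + 2/(7 + 16))**2 = (1 + 2/23)**2 = (25/23)**2 = 625/529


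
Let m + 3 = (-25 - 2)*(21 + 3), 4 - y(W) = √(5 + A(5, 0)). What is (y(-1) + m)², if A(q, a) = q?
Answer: (647 + √10)² ≈ 4.2271e+5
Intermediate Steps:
y(W) = 4 - √10 (y(W) = 4 - √(5 + 5) = 4 - √10)
m = -651 (m = -3 + (-25 - 2)*(21 + 3) = -3 - 27*24 = -3 - 648 = -651)
(y(-1) + m)² = ((4 - √10) - 651)² = (-647 - √10)²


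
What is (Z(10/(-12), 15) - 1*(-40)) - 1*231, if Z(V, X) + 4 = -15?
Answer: -210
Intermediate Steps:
Z(V, X) = -19 (Z(V, X) = -4 - 15 = -19)
(Z(10/(-12), 15) - 1*(-40)) - 1*231 = (-19 - 1*(-40)) - 1*231 = (-19 + 40) - 231 = 21 - 231 = -210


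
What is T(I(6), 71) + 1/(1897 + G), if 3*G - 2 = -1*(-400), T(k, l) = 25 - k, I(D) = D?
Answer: 38590/2031 ≈ 19.000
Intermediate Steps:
G = 134 (G = ⅔ + (-1*(-400))/3 = ⅔ + (⅓)*400 = ⅔ + 400/3 = 134)
T(I(6), 71) + 1/(1897 + G) = (25 - 1*6) + 1/(1897 + 134) = (25 - 6) + 1/2031 = 19 + 1/2031 = 38590/2031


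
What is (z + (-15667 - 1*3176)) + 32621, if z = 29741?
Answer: 43519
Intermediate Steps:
(z + (-15667 - 1*3176)) + 32621 = (29741 + (-15667 - 1*3176)) + 32621 = (29741 + (-15667 - 3176)) + 32621 = (29741 - 18843) + 32621 = 10898 + 32621 = 43519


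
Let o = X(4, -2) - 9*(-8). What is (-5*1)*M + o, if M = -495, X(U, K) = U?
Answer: 2551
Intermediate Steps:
o = 76 (o = 4 - 9*(-8) = 4 + 72 = 76)
(-5*1)*M + o = -5*1*(-495) + 76 = -5*(-495) + 76 = 2475 + 76 = 2551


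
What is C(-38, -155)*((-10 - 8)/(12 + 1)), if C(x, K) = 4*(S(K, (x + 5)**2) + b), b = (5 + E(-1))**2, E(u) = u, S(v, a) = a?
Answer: -6120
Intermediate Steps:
b = 16 (b = (5 - 1)**2 = 4**2 = 16)
C(x, K) = 64 + 4*(5 + x)**2 (C(x, K) = 4*((x + 5)**2 + 16) = 4*((5 + x)**2 + 16) = 4*(16 + (5 + x)**2) = 64 + 4*(5 + x)**2)
C(-38, -155)*((-10 - 8)/(12 + 1)) = (64 + 4*(5 - 38)**2)*((-10 - 8)/(12 + 1)) = (64 + 4*(-33)**2)*(-18/13) = (64 + 4*1089)*(-18*1/13) = (64 + 4356)*(-18/13) = 4420*(-18/13) = -6120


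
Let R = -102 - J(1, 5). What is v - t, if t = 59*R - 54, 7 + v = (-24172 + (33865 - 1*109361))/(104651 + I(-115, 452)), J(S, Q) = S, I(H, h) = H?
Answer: 160019699/26134 ≈ 6123.0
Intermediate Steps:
R = -103 (R = -102 - 1*1 = -102 - 1 = -103)
v = -207855/26134 (v = -7 + (-24172 + (33865 - 1*109361))/(104651 - 115) = -7 + (-24172 + (33865 - 109361))/104536 = -7 + (-24172 - 75496)*(1/104536) = -7 - 99668*1/104536 = -7 - 24917/26134 = -207855/26134 ≈ -7.9534)
t = -6131 (t = 59*(-103) - 54 = -6077 - 54 = -6131)
v - t = -207855/26134 - 1*(-6131) = -207855/26134 + 6131 = 160019699/26134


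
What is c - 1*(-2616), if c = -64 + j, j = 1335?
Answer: 3887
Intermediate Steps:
c = 1271 (c = -64 + 1335 = 1271)
c - 1*(-2616) = 1271 - 1*(-2616) = 1271 + 2616 = 3887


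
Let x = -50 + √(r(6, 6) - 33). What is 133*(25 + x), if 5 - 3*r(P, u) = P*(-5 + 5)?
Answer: -3325 + 133*I*√282/3 ≈ -3325.0 + 744.48*I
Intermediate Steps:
r(P, u) = 5/3 (r(P, u) = 5/3 - P*(-5 + 5)/3 = 5/3 - P*0/3 = 5/3 - ⅓*0 = 5/3 + 0 = 5/3)
x = -50 + I*√282/3 (x = -50 + √(5/3 - 33) = -50 + √(-94/3) = -50 + I*√282/3 ≈ -50.0 + 5.5976*I)
133*(25 + x) = 133*(25 + (-50 + I*√282/3)) = 133*(-25 + I*√282/3) = -3325 + 133*I*√282/3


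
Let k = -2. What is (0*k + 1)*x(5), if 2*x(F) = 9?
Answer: 9/2 ≈ 4.5000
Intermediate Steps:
x(F) = 9/2 (x(F) = (1/2)*9 = 9/2)
(0*k + 1)*x(5) = (0*(-2) + 1)*(9/2) = (0 + 1)*(9/2) = 1*(9/2) = 9/2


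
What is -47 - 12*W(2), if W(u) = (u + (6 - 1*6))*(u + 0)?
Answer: -95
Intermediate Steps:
W(u) = u² (W(u) = (u + (6 - 6))*u = (u + 0)*u = u*u = u²)
-47 - 12*W(2) = -47 - 12*2² = -47 - 12*4 = -47 - 48 = -95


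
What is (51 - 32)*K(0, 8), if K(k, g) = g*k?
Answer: 0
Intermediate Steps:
(51 - 32)*K(0, 8) = (51 - 32)*(8*0) = 19*0 = 0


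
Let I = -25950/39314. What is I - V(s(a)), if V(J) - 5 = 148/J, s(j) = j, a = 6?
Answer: -1788398/58971 ≈ -30.327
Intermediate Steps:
V(J) = 5 + 148/J
I = -12975/19657 (I = -25950*1/39314 = -12975/19657 ≈ -0.66007)
I - V(s(a)) = -12975/19657 - (5 + 148/6) = -12975/19657 - (5 + 148*(1/6)) = -12975/19657 - (5 + 74/3) = -12975/19657 - 1*89/3 = -12975/19657 - 89/3 = -1788398/58971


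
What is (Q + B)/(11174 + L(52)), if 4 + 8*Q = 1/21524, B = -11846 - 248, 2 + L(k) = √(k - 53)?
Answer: -5816635167399/5372975207080 + 2082576143*I/21491900828320 ≈ -1.0826 + 9.6901e-5*I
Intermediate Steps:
L(k) = -2 + √(-53 + k) (L(k) = -2 + √(k - 53) = -2 + √(-53 + k))
B = -12094
Q = -86095/172192 (Q = -½ + (⅛)/21524 = -½ + (⅛)*(1/21524) = -½ + 1/172192 = -86095/172192 ≈ -0.49999)
(Q + B)/(11174 + L(52)) = (-86095/172192 - 12094)/(11174 + (-2 + √(-53 + 52))) = -2082576143/(172192*(11174 + (-2 + √(-1)))) = -2082576143/(172192*(11174 + (-2 + I))) = -2082576143*(11172 - I)/124813585/172192 = -2082576143*(11172 - I)/21491900828320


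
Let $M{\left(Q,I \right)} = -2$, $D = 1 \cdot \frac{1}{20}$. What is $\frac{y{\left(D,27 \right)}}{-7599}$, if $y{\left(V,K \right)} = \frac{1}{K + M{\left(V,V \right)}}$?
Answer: $- \frac{1}{189975} \approx -5.2638 \cdot 10^{-6}$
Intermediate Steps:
$D = \frac{1}{20}$ ($D = 1 \cdot \frac{1}{20} = \frac{1}{20} \approx 0.05$)
$y{\left(V,K \right)} = \frac{1}{-2 + K}$ ($y{\left(V,K \right)} = \frac{1}{K - 2} = \frac{1}{-2 + K}$)
$\frac{y{\left(D,27 \right)}}{-7599} = \frac{1}{\left(-2 + 27\right) \left(-7599\right)} = \frac{1}{25} \left(- \frac{1}{7599}\right) = - \frac{1}{189975}$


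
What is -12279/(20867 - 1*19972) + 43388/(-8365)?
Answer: -28309219/1497335 ≈ -18.906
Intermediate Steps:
-12279/(20867 - 1*19972) + 43388/(-8365) = -12279/(20867 - 19972) + 43388*(-1/8365) = -12279/895 - 43388/8365 = -28309219/1497335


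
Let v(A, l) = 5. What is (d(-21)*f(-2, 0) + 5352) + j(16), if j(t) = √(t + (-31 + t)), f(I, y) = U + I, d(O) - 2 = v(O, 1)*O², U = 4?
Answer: 9767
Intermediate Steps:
d(O) = 2 + 5*O²
f(I, y) = 4 + I
j(t) = √(-31 + 2*t)
(d(-21)*f(-2, 0) + 5352) + j(16) = ((2 + 5*(-21)²)*(4 - 2) + 5352) + √(-31 + 2*16) = ((2 + 5*441)*2 + 5352) + √(-31 + 32) = ((2 + 2205)*2 + 5352) + √1 = (2207*2 + 5352) + 1 = (4414 + 5352) + 1 = 9766 + 1 = 9767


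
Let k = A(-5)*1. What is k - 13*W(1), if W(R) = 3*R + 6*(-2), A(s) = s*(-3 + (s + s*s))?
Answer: 32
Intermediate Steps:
A(s) = s*(-3 + s + s**2) (A(s) = s*(-3 + (s + s**2)) = s*(-3 + s + s**2))
W(R) = -12 + 3*R (W(R) = 3*R - 12 = -12 + 3*R)
k = -85 (k = -5*(-3 - 5 + (-5)**2)*1 = -5*(-3 - 5 + 25)*1 = -5*17*1 = -85*1 = -85)
k - 13*W(1) = -85 - 13*(-12 + 3*1) = -85 - 13*(-12 + 3) = -85 - 13*(-9) = -85 + 117 = 32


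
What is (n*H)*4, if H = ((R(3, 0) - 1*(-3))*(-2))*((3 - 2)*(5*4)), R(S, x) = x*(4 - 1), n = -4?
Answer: 1920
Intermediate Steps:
R(S, x) = 3*x (R(S, x) = x*3 = 3*x)
H = -120 (H = ((3*0 - 1*(-3))*(-2))*((3 - 2)*(5*4)) = ((0 + 3)*(-2))*(1*20) = (3*(-2))*20 = -6*20 = -120)
(n*H)*4 = -4*(-120)*4 = 480*4 = 1920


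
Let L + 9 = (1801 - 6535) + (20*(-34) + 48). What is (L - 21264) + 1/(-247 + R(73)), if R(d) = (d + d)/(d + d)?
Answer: -6553195/246 ≈ -26639.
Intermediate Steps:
R(d) = 1 (R(d) = (2*d)/((2*d)) = (2*d)*(1/(2*d)) = 1)
L = -5375 (L = -9 + ((1801 - 6535) + (20*(-34) + 48)) = -9 + (-4734 + (-680 + 48)) = -9 + (-4734 - 632) = -9 - 5366 = -5375)
(L - 21264) + 1/(-247 + R(73)) = (-5375 - 21264) + 1/(-247 + 1) = -26639 + 1/(-246) = -26639 - 1/246 = -6553195/246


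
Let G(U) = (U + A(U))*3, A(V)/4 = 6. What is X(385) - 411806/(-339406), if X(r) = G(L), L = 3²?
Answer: 17006500/169703 ≈ 100.21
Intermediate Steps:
A(V) = 24 (A(V) = 4*6 = 24)
L = 9
G(U) = 72 + 3*U (G(U) = (U + 24)*3 = (24 + U)*3 = 72 + 3*U)
X(r) = 99 (X(r) = 72 + 3*9 = 72 + 27 = 99)
X(385) - 411806/(-339406) = 99 - 411806/(-339406) = 99 - 411806*(-1)/339406 = 99 - 1*(-205903/169703) = 99 + 205903/169703 = 17006500/169703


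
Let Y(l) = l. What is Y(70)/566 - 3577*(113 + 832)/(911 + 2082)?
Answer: -13102880/11603 ≈ -1129.3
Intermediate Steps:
Y(70)/566 - 3577*(113 + 832)/(911 + 2082) = 70/566 - 3577*(113 + 832)/(911 + 2082) = 70*(1/566) - 3577/(2993/945) = 35/283 - 3577/(2993*(1/945)) = 35/283 - 3577/2993/945 = 35/283 - 3577*945/2993 = 35/283 - 46305/41 = -13102880/11603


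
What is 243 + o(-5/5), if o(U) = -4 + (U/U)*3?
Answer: 242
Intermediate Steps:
o(U) = -1 (o(U) = -4 + 1*3 = -4 + 3 = -1)
243 + o(-5/5) = 243 - 1 = 242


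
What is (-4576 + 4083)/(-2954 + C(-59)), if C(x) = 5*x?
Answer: 493/3249 ≈ 0.15174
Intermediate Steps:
(-4576 + 4083)/(-2954 + C(-59)) = (-4576 + 4083)/(-2954 + 5*(-59)) = -493/(-2954 - 295) = -493/(-3249) = -493*(-1/3249) = 493/3249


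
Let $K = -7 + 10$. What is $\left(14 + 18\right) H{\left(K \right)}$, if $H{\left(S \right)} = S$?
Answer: $96$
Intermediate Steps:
$K = 3$
$\left(14 + 18\right) H{\left(K \right)} = \left(14 + 18\right) 3 = 32 \cdot 3 = 96$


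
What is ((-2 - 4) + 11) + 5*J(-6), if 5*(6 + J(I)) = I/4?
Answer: -53/2 ≈ -26.500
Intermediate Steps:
J(I) = -6 + I/20 (J(I) = -6 + (I/4)/5 = -6 + I/20)
((-2 - 4) + 11) + 5*J(-6) = ((-2 - 4) + 11) + 5*(-6 + (1/20)*(-6)) = (-6 + 11) + 5*(-6 - 3/10) = 5 + 5*(-63/10) = 5 - 63/2 = -53/2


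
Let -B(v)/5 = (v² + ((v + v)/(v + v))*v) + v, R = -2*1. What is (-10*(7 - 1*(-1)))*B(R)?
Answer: 0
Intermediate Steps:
R = -2
B(v) = -10*v - 5*v² (B(v) = -5*((v² + ((v + v)/(v + v))*v) + v) = -5*((v² + ((2*v)/((2*v)))*v) + v) = -5*((v² + ((2*v)*(1/(2*v)))*v) + v) = -5*((v² + 1*v) + v) = -5*((v² + v) + v) = -5*((v + v²) + v) = -5*(v² + 2*v) = -10*v - 5*v²)
(-10*(7 - 1*(-1)))*B(R) = (-10*(7 - 1*(-1)))*(-5*(-2)*(2 - 2)) = (-10*(7 + 1))*(-5*(-2)*0) = -10*8*0 = -80*0 = 0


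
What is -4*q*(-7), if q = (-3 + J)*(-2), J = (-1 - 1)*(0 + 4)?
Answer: 616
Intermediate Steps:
J = -8 (J = -2*4 = -8)
q = 22 (q = (-3 - 8)*(-2) = -11*(-2) = 22)
-4*q*(-7) = -4*22*(-7) = -88*(-7) = 616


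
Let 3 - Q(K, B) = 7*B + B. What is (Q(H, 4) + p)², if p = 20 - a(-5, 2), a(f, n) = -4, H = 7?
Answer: 25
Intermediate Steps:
p = 24 (p = 20 - 1*(-4) = 20 + 4 = 24)
Q(K, B) = 3 - 8*B (Q(K, B) = 3 - (7*B + B) = 3 - 8*B)
(Q(H, 4) + p)² = ((3 - 8*4) + 24)² = ((3 - 32) + 24)² = (-29 + 24)² = (-5)² = 25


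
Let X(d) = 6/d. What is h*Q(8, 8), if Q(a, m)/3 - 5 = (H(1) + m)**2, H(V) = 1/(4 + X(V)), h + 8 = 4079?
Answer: 86235993/100 ≈ 8.6236e+5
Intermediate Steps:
h = 4071 (h = -8 + 4079 = 4071)
H(V) = 1/(4 + 6/V)
Q(a, m) = 15 + 3*(1/10 + m)**2 (Q(a, m) = 15 + 3*((1/2)*1/(3 + 2*1) + m)**2 = 15 + 3*((1/2)*1/(3 + 2) + m)**2 = 15 + 3*((1/2)*1/5 + m)**2 = 15 + 3*((1/2)*1*(1/5) + m)**2 = 15 + 3*(1/10 + m)**2)
h*Q(8, 8) = 4071*(15 + 3*(1 + 10*8)**2/100) = 4071*(15 + 3*(1 + 80)**2/100) = 4071*(15 + (3/100)*81**2) = 4071*(15 + (3/100)*6561) = 4071*(15 + 19683/100) = 4071*(21183/100) = 86235993/100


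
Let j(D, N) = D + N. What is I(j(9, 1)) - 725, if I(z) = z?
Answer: -715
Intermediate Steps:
I(j(9, 1)) - 725 = (9 + 1) - 725 = 10 - 725 = -715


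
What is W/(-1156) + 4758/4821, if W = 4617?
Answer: -5586103/1857692 ≈ -3.0070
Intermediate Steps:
W/(-1156) + 4758/4821 = 4617/(-1156) + 4758/4821 = 4617*(-1/1156) + 4758*(1/4821) = -4617/1156 + 1586/1607 = -5586103/1857692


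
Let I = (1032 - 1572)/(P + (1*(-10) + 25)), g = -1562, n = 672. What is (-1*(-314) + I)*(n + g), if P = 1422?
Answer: -133701140/479 ≈ -2.7913e+5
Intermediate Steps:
I = -180/479 (I = (1032 - 1572)/(1422 + (1*(-10) + 25)) = -540/(1422 + (-10 + 25)) = -540/(1422 + 15) = -540/1437 = -540*1/1437 = -180/479 ≈ -0.37578)
(-1*(-314) + I)*(n + g) = (-1*(-314) - 180/479)*(672 - 1562) = (314 - 180/479)*(-890) = (150226/479)*(-890) = -133701140/479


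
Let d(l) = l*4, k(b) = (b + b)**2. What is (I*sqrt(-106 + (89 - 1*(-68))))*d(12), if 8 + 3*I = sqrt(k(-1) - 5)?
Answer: 16*sqrt(51)*(-8 + I) ≈ -914.1 + 114.26*I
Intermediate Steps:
k(b) = 4*b**2 (k(b) = (2*b)**2 = 4*b**2)
d(l) = 4*l
I = -8/3 + I/3 (I = -8/3 + sqrt(4*(-1)**2 - 5)/3 = -8/3 + sqrt(4*1 - 5)/3 = -8/3 + sqrt(4 - 5)/3 = -8/3 + sqrt(-1)/3 = -8/3 + I/3 ≈ -2.6667 + 0.33333*I)
(I*sqrt(-106 + (89 - 1*(-68))))*d(12) = ((-8/3 + I/3)*sqrt(-106 + (89 - 1*(-68))))*(4*12) = ((-8/3 + I/3)*sqrt(-106 + (89 + 68)))*48 = ((-8/3 + I/3)*sqrt(-106 + 157))*48 = ((-8/3 + I/3)*sqrt(51))*48 = (sqrt(51)*(-8/3 + I/3))*48 = 48*sqrt(51)*(-8/3 + I/3)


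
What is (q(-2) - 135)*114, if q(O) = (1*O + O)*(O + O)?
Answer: -13566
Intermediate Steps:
q(O) = 4*O² (q(O) = (O + O)*(2*O) = (2*O)*(2*O) = 4*O²)
(q(-2) - 135)*114 = (4*(-2)² - 135)*114 = (4*4 - 135)*114 = (16 - 135)*114 = -119*114 = -13566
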